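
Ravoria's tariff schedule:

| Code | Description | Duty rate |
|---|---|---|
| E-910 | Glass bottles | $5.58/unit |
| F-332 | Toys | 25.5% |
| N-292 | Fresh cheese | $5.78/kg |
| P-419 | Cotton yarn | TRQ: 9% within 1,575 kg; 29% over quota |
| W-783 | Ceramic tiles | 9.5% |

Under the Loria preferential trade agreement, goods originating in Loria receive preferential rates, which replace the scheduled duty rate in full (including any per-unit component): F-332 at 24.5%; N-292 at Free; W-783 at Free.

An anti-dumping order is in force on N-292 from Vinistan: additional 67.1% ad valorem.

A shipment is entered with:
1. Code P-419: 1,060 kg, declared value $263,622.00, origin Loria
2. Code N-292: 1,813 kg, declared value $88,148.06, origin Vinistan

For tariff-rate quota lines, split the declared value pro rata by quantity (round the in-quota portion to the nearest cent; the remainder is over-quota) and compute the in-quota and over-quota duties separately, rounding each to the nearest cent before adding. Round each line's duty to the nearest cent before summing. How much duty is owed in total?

Line 1 (P-419, Loria, 1,060 kg, $263,622.00):
Code P-419 is under a tariff-rate quota (threshold 1,575 kg). Quantity 1,060 kg is within the quota, so the in-quota rate 9% applies to the full value.
Duty = $263,622.00 × 9% = $23,725.98.
Line 2 (N-292, Vinistan, 1,813 kg, $88,148.06):
Base rate for N-292 is $5.78/kg.
N-292 has an FTA preferential rate, but origin Vinistan is not Loria; base rate stands.
Additional duty on N-292 from Vinistan: +67.1% ad valorem. Applied ad valorem rate = 67.1%.
Duty = $88,148.06 × 67.1% + 1,813 × $5.78 = $69,626.49.
Total = $23,725.98 + $69,626.49 = $93,352.47.

$93,352.47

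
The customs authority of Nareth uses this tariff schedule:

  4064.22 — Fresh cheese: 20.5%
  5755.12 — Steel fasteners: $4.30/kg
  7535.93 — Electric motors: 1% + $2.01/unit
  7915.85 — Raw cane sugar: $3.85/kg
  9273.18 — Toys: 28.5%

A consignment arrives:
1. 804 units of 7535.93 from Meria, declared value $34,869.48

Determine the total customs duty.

$1,964.73

Line 1 (7535.93, Meria, 804 units, $34,869.48):
Base rate for 7535.93 is 1% + $2.01/unit.
Duty = $34,869.48 × 1% + 804 × $2.01 = $1,964.73.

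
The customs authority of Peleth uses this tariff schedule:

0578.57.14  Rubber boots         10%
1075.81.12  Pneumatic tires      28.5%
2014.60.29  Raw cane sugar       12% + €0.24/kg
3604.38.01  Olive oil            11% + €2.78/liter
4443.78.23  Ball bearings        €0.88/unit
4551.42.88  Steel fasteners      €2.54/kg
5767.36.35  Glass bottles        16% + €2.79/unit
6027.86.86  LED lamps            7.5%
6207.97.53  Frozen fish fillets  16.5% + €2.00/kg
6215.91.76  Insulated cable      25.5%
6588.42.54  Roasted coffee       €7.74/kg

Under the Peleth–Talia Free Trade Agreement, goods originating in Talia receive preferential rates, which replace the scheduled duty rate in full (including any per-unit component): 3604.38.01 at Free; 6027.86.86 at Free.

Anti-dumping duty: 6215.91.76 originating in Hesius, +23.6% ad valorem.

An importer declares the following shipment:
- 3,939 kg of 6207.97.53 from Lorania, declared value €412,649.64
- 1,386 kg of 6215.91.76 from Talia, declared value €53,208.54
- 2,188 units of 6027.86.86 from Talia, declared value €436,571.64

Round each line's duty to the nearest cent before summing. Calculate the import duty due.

€89,533.37

Line 1 (6207.97.53, Lorania, 3,939 kg, €412,649.64):
Base rate for 6207.97.53 is 16.5% + €2.00/kg.
Duty = €412,649.64 × 16.5% + 3,939 × €2.00 = €75,965.19.
Line 2 (6215.91.76, Talia, 1,386 kg, €53,208.54):
Base rate for 6215.91.76 is 25.5%.
Origin Talia is the FTA partner but 6215.91.76 is not on the preference list; base rate stands.
The additional-duty order on 6215.91.76 targets Hesius, not Talia; it does not apply.
Duty = €53,208.54 × 25.5% = €13,568.18.
Line 3 (6027.86.86, Talia, 2,188 units, €436,571.64):
Base rate for 6027.86.86 is 7.5%.
Origin Talia qualifies under the Peleth–Talia agreement and 6027.86.86 is covered: preferential rate Free applies instead.
Duty = €436,571.64 × 0% = €0.00.
Total = €75,965.19 + €13,568.18 + €0.00 = €89,533.37.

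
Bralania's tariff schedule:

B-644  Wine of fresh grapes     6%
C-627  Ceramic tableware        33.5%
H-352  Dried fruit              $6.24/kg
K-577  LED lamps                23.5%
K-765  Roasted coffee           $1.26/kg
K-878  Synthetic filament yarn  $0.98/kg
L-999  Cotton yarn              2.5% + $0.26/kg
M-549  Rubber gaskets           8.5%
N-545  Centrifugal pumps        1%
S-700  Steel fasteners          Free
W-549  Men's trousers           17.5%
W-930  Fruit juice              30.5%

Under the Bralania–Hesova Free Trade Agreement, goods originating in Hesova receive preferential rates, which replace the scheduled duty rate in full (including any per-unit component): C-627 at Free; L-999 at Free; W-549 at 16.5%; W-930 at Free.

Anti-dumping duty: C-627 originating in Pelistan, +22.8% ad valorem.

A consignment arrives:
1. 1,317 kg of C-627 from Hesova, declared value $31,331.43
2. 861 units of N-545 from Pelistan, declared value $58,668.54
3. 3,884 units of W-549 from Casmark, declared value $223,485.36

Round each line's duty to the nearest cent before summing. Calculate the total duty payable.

Line 1 (C-627, Hesova, 1,317 kg, $31,331.43):
Base rate for C-627 is 33.5%.
Origin Hesova qualifies under the Bralania–Hesova agreement and C-627 is covered: preferential rate Free applies instead.
The additional-duty order on C-627 targets Pelistan, not Hesova; it does not apply.
Duty = $31,331.43 × 0% = $0.00.
Line 2 (N-545, Pelistan, 861 units, $58,668.54):
Base rate for N-545 is 1%.
Duty = $58,668.54 × 1% = $586.69.
Line 3 (W-549, Casmark, 3,884 units, $223,485.36):
Base rate for W-549 is 17.5%.
W-549 has an FTA preferential rate, but origin Casmark is not Hesova; base rate stands.
Duty = $223,485.36 × 17.5% = $39,109.94.
Total = $0.00 + $586.69 + $39,109.94 = $39,696.63.

$39,696.63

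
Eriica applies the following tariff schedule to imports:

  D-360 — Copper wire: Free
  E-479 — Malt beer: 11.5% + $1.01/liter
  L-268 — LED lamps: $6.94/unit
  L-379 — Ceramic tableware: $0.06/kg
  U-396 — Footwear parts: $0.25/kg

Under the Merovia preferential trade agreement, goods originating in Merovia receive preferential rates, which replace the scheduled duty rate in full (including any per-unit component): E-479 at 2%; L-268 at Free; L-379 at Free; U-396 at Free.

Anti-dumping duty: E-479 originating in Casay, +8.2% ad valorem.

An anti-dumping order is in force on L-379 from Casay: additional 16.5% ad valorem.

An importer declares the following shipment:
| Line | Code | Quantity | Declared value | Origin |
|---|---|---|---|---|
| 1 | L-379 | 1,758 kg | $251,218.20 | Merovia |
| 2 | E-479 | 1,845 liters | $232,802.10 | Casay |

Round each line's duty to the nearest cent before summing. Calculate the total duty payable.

$47,725.46

Line 1 (L-379, Merovia, 1,758 kg, $251,218.20):
Base rate for L-379 is $0.06/kg.
Origin Merovia qualifies under the Eriica–Merovia agreement and L-379 is covered: preferential rate Free applies instead.
The additional-duty order on L-379 targets Casay, not Merovia; it does not apply.
Duty = $251,218.20 × 0% = $0.00.
Line 2 (E-479, Casay, 1,845 liters, $232,802.10):
Base rate for E-479 is 11.5% + $1.01/liter.
E-479 has an FTA preferential rate, but origin Casay is not Merovia; base rate stands.
Additional duty on E-479 from Casay: +8.2%. Applied ad valorem rate: 11.5% + 8.2% = 19.7%.
Duty = $232,802.10 × 19.7% + 1,845 × $1.01 = $47,725.46.
Total = $0.00 + $47,725.46 = $47,725.46.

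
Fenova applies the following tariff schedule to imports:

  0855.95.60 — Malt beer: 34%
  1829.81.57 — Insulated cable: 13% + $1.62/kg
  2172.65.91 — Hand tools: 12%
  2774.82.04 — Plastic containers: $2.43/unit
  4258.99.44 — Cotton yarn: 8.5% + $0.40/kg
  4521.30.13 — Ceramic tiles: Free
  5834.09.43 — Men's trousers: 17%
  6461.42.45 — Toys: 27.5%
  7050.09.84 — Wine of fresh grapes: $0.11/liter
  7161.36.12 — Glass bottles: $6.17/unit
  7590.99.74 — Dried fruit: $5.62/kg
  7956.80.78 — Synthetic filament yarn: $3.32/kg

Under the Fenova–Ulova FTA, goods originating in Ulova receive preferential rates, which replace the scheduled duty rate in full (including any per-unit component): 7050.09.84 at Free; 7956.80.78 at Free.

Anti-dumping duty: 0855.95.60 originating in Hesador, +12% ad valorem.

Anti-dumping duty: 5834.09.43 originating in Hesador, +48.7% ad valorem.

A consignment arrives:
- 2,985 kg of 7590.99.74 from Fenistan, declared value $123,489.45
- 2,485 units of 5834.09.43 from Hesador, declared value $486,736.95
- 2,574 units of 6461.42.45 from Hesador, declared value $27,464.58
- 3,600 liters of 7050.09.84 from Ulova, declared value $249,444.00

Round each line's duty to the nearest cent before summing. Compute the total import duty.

$344,114.64

Line 1 (7590.99.74, Fenistan, 2,985 kg, $123,489.45):
Base rate for 7590.99.74 is $5.62/kg.
Duty = 2,985 × $5.62 = $16,775.70.
Line 2 (5834.09.43, Hesador, 2,485 units, $486,736.95):
Base rate for 5834.09.43 is 17%.
Additional duty on 5834.09.43 from Hesador: +48.7%. Applied ad valorem rate: 17% + 48.7% = 65.7%.
Duty = $486,736.95 × 65.7% = $319,786.18.
Line 3 (6461.42.45, Hesador, 2,574 units, $27,464.58):
Base rate for 6461.42.45 is 27.5%.
Duty = $27,464.58 × 27.5% = $7,552.76.
Line 4 (7050.09.84, Ulova, 3,600 liters, $249,444.00):
Base rate for 7050.09.84 is $0.11/liter.
Origin Ulova qualifies under the Fenova–Ulova agreement and 7050.09.84 is covered: preferential rate Free applies instead.
Duty = $249,444.00 × 0% = $0.00.
Total = $16,775.70 + $319,786.18 + $7,552.76 + $0.00 = $344,114.64.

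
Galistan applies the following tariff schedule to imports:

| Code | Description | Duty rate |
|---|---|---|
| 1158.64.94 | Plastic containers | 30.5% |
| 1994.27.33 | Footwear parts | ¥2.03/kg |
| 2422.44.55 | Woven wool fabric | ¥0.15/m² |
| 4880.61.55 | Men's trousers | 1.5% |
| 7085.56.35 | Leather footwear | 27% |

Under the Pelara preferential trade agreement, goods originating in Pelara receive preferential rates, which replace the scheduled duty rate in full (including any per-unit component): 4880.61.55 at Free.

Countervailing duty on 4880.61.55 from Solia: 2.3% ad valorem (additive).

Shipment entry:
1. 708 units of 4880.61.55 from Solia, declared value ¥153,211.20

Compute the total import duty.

¥5,822.03

Line 1 (4880.61.55, Solia, 708 units, ¥153,211.20):
Base rate for 4880.61.55 is 1.5%.
4880.61.55 has an FTA preferential rate, but origin Solia is not Pelara; base rate stands.
Additional duty on 4880.61.55 from Solia: +2.3%. Applied ad valorem rate: 1.5% + 2.3% = 3.8%.
Duty = ¥153,211.20 × 3.8% = ¥5,822.03.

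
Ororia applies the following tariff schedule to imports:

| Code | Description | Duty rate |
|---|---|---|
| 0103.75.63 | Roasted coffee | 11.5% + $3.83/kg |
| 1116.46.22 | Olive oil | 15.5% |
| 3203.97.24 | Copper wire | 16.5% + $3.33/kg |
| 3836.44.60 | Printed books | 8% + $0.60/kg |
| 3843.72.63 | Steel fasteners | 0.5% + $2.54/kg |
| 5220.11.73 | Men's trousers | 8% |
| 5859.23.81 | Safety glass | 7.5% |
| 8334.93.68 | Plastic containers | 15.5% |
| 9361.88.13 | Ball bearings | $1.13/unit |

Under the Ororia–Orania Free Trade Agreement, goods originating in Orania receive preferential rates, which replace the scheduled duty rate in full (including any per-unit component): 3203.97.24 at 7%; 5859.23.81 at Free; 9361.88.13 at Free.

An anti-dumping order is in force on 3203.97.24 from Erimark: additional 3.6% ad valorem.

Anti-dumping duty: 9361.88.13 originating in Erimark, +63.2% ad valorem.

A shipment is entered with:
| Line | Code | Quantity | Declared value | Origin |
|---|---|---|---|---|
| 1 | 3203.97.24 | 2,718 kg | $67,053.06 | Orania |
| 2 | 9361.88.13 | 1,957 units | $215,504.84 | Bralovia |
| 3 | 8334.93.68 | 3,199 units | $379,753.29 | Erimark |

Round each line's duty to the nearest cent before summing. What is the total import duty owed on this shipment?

$65,766.88

Line 1 (3203.97.24, Orania, 2,718 kg, $67,053.06):
Base rate for 3203.97.24 is 16.5% + $3.33/kg.
Origin Orania qualifies under the Ororia–Orania agreement and 3203.97.24 is covered: preferential rate 7% applies instead.
The additional-duty order on 3203.97.24 targets Erimark, not Orania; it does not apply.
Duty = $67,053.06 × 7% = $4,693.71.
Line 2 (9361.88.13, Bralovia, 1,957 units, $215,504.84):
Base rate for 9361.88.13 is $1.13/unit.
9361.88.13 has an FTA preferential rate, but origin Bralovia is not Orania; base rate stands.
The additional-duty order on 9361.88.13 targets Erimark, not Bralovia; it does not apply.
Duty = 1,957 × $1.13 = $2,211.41.
Line 3 (8334.93.68, Erimark, 3,199 units, $379,753.29):
Base rate for 8334.93.68 is 15.5%.
Duty = $379,753.29 × 15.5% = $58,861.76.
Total = $4,693.71 + $2,211.41 + $58,861.76 = $65,766.88.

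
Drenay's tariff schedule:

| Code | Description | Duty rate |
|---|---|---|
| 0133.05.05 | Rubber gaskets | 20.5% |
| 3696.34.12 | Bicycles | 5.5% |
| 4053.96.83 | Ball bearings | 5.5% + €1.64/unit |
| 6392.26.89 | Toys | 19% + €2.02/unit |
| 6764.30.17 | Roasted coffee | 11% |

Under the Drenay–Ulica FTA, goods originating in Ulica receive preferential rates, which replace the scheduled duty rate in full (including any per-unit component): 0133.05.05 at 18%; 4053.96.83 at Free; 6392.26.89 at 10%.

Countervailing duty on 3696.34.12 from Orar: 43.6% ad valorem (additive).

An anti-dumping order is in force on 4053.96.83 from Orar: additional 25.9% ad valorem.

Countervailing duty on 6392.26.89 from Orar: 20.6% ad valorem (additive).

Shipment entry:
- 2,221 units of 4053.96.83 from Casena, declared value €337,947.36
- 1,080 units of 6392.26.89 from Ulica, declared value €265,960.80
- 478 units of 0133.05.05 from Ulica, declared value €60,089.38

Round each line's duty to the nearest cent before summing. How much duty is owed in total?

€59,641.71

Line 1 (4053.96.83, Casena, 2,221 units, €337,947.36):
Base rate for 4053.96.83 is 5.5% + €1.64/unit.
4053.96.83 has an FTA preferential rate, but origin Casena is not Ulica; base rate stands.
The additional-duty order on 4053.96.83 targets Orar, not Casena; it does not apply.
Duty = €337,947.36 × 5.5% + 2,221 × €1.64 = €22,229.54.
Line 2 (6392.26.89, Ulica, 1,080 units, €265,960.80):
Base rate for 6392.26.89 is 19% + €2.02/unit.
Origin Ulica qualifies under the Drenay–Ulica agreement and 6392.26.89 is covered: preferential rate 10% applies instead.
The additional-duty order on 6392.26.89 targets Orar, not Ulica; it does not apply.
Duty = €265,960.80 × 10% = €26,596.08.
Line 3 (0133.05.05, Ulica, 478 units, €60,089.38):
Base rate for 0133.05.05 is 20.5%.
Origin Ulica qualifies under the Drenay–Ulica agreement and 0133.05.05 is covered: preferential rate 18% applies instead.
Duty = €60,089.38 × 18% = €10,816.09.
Total = €22,229.54 + €26,596.08 + €10,816.09 = €59,641.71.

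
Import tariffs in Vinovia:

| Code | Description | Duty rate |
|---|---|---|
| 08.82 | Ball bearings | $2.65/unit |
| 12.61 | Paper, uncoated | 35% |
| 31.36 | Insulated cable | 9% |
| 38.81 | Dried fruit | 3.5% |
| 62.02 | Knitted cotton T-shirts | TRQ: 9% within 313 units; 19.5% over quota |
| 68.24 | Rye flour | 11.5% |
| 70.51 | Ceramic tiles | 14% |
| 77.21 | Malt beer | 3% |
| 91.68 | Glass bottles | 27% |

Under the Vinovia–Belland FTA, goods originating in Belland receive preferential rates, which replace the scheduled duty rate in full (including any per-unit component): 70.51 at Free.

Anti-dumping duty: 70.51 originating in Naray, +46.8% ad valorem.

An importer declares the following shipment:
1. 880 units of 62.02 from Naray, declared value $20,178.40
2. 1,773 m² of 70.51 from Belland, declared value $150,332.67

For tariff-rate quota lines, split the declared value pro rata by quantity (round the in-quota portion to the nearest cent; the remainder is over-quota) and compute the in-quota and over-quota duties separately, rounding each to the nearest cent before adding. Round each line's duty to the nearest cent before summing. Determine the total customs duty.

$3,181.20

Line 1 (62.02, Naray, 880 units, $20,178.40):
Code 62.02 is under a tariff-rate quota (threshold 313 units). In-quota: 313 units at 9%; over-quota: 567 units at 19.5%.
Pro-rata value split: in-quota = $20,178.40 × 313/880 = $7,177.09; over-quota = $20,178.40 − $7,177.09 = $13,001.31.
In-quota duty = $7,177.09 × 9% = $645.94. Over-quota duty = $13,001.31 × 19.5% = $2,535.26.
Line duty = $645.94 + $2,535.26 = $3,181.20.
Line 2 (70.51, Belland, 1,773 m², $150,332.67):
Base rate for 70.51 is 14%.
Origin Belland qualifies under the Vinovia–Belland agreement and 70.51 is covered: preferential rate Free applies instead.
The additional-duty order on 70.51 targets Naray, not Belland; it does not apply.
Duty = $150,332.67 × 0% = $0.00.
Total = $3,181.20 + $0.00 = $3,181.20.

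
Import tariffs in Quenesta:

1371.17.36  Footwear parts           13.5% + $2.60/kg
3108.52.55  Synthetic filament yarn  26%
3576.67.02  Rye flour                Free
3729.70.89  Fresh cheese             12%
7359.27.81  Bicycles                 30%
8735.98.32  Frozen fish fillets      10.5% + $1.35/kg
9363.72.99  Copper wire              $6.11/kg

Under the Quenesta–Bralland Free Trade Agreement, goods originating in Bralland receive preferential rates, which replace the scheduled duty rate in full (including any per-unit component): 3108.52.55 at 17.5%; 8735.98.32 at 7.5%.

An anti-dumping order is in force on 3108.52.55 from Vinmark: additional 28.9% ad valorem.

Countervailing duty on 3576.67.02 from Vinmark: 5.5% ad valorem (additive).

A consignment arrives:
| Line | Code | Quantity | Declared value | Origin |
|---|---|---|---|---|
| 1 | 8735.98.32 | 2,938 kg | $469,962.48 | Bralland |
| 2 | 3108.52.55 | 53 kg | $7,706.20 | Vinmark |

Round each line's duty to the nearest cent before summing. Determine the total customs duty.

Line 1 (8735.98.32, Bralland, 2,938 kg, $469,962.48):
Base rate for 8735.98.32 is 10.5% + $1.35/kg.
Origin Bralland qualifies under the Quenesta–Bralland agreement and 8735.98.32 is covered: preferential rate 7.5% applies instead.
Duty = $469,962.48 × 7.5% = $35,247.19.
Line 2 (3108.52.55, Vinmark, 53 kg, $7,706.20):
Base rate for 3108.52.55 is 26%.
3108.52.55 has an FTA preferential rate, but origin Vinmark is not Bralland; base rate stands.
Additional duty on 3108.52.55 from Vinmark: +28.9%. Applied ad valorem rate: 26% + 28.9% = 54.9%.
Duty = $7,706.20 × 54.9% = $4,230.70.
Total = $35,247.19 + $4,230.70 = $39,477.89.

$39,477.89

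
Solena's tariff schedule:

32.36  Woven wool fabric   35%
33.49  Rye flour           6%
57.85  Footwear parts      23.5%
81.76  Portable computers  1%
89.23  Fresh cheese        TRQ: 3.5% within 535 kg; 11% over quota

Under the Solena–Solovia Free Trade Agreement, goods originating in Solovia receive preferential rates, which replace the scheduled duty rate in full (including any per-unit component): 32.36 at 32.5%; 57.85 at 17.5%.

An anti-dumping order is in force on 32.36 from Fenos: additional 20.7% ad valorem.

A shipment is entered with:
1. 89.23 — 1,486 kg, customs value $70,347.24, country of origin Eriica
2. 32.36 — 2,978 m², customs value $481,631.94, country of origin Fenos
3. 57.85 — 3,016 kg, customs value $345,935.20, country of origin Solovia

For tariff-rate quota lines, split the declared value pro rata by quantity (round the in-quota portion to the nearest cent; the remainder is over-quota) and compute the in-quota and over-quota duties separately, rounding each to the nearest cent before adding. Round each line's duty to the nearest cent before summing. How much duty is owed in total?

$334,646.33

Line 1 (89.23, Eriica, 1,486 kg, $70,347.24):
Code 89.23 is under a tariff-rate quota (threshold 535 kg). In-quota: 535 kg at 3.5%; over-quota: 951 kg at 11%.
Pro-rata value split: in-quota = $70,347.24 × 535/1,486 = $25,326.90; over-quota = $70,347.24 − $25,326.90 = $45,020.34.
In-quota duty = $25,326.90 × 3.5% = $886.44. Over-quota duty = $45,020.34 × 11% = $4,952.24.
Line duty = $886.44 + $4,952.24 = $5,838.68.
Line 2 (32.36, Fenos, 2,978 m², $481,631.94):
Base rate for 32.36 is 35%.
32.36 has an FTA preferential rate, but origin Fenos is not Solovia; base rate stands.
Additional duty on 32.36 from Fenos: +20.7%. Applied ad valorem rate: 35% + 20.7% = 55.7%.
Duty = $481,631.94 × 55.7% = $268,268.99.
Line 3 (57.85, Solovia, 3,016 kg, $345,935.20):
Base rate for 57.85 is 23.5%.
Origin Solovia qualifies under the Solena–Solovia agreement and 57.85 is covered: preferential rate 17.5% applies instead.
Duty = $345,935.20 × 17.5% = $60,538.66.
Total = $5,838.68 + $268,268.99 + $60,538.66 = $334,646.33.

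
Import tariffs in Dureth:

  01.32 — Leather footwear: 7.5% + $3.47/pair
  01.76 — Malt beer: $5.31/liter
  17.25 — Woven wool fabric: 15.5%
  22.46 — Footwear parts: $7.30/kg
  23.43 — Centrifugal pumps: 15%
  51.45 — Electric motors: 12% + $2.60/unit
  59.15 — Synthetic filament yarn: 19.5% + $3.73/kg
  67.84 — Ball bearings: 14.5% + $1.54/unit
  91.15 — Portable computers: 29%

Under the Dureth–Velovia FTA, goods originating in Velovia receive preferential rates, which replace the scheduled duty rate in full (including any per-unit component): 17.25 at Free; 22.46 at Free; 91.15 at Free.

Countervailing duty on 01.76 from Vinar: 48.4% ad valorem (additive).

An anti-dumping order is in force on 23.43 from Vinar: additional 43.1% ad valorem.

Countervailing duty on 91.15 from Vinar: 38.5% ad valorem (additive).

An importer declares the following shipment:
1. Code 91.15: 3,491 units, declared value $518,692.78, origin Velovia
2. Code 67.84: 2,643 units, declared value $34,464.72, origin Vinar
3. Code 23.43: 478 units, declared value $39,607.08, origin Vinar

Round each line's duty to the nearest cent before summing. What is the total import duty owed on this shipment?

$32,079.31

Line 1 (91.15, Velovia, 3,491 units, $518,692.78):
Base rate for 91.15 is 29%.
Origin Velovia qualifies under the Dureth–Velovia agreement and 91.15 is covered: preferential rate Free applies instead.
The additional-duty order on 91.15 targets Vinar, not Velovia; it does not apply.
Duty = $518,692.78 × 0% = $0.00.
Line 2 (67.84, Vinar, 2,643 units, $34,464.72):
Base rate for 67.84 is 14.5% + $1.54/unit.
Duty = $34,464.72 × 14.5% + 2,643 × $1.54 = $9,067.60.
Line 3 (23.43, Vinar, 478 units, $39,607.08):
Base rate for 23.43 is 15%.
Additional duty on 23.43 from Vinar: +43.1%. Applied ad valorem rate: 15% + 43.1% = 58.1%.
Duty = $39,607.08 × 58.1% = $23,011.71.
Total = $0.00 + $9,067.60 + $23,011.71 = $32,079.31.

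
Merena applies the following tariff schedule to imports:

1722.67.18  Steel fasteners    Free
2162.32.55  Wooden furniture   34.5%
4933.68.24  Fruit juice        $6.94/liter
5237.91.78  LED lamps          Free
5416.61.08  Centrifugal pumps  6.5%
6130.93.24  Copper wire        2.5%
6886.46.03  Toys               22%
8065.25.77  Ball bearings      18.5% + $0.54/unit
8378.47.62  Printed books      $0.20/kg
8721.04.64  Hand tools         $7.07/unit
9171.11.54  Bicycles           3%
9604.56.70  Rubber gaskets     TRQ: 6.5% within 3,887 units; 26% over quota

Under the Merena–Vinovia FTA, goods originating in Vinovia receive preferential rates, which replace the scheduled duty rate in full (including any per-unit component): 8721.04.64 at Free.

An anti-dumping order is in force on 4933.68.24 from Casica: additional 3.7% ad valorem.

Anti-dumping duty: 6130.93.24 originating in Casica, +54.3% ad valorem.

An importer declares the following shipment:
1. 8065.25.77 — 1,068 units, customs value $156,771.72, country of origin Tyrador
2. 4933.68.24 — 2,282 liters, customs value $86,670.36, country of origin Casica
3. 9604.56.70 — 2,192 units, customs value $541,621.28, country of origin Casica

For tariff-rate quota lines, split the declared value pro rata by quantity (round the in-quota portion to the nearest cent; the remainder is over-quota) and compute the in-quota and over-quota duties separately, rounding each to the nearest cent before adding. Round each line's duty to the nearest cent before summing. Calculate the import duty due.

Line 1 (8065.25.77, Tyrador, 1,068 units, $156,771.72):
Base rate for 8065.25.77 is 18.5% + $0.54/unit.
Duty = $156,771.72 × 18.5% + 1,068 × $0.54 = $29,579.49.
Line 2 (4933.68.24, Casica, 2,282 liters, $86,670.36):
Base rate for 4933.68.24 is $6.94/liter.
Additional duty on 4933.68.24 from Casica: +3.7% ad valorem. Applied ad valorem rate = 3.7%.
Duty = $86,670.36 × 3.7% + 2,282 × $6.94 = $19,043.88.
Line 3 (9604.56.70, Casica, 2,192 units, $541,621.28):
Code 9604.56.70 is under a tariff-rate quota (threshold 3,887 units). Quantity 2,192 units is within the quota, so the in-quota rate 6.5% applies to the full value.
Duty = $541,621.28 × 6.5% = $35,205.38.
Total = $29,579.49 + $19,043.88 + $35,205.38 = $83,828.75.

$83,828.75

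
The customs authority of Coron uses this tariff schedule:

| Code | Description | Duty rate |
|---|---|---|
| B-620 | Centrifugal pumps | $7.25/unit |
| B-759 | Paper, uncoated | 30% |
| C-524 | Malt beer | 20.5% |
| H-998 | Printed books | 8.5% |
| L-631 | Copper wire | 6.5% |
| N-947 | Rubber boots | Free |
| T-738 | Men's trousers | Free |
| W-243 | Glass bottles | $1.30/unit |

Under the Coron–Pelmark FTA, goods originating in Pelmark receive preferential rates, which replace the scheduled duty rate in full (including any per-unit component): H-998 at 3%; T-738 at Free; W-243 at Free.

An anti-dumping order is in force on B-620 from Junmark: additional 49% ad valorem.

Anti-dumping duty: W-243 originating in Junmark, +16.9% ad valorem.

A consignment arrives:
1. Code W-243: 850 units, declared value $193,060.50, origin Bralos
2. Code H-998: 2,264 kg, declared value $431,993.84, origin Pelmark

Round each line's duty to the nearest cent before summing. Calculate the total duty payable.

Line 1 (W-243, Bralos, 850 units, $193,060.50):
Base rate for W-243 is $1.30/unit.
W-243 has an FTA preferential rate, but origin Bralos is not Pelmark; base rate stands.
The additional-duty order on W-243 targets Junmark, not Bralos; it does not apply.
Duty = 850 × $1.30 = $1,105.00.
Line 2 (H-998, Pelmark, 2,264 kg, $431,993.84):
Base rate for H-998 is 8.5%.
Origin Pelmark qualifies under the Coron–Pelmark agreement and H-998 is covered: preferential rate 3% applies instead.
Duty = $431,993.84 × 3% = $12,959.82.
Total = $1,105.00 + $12,959.82 = $14,064.82.

$14,064.82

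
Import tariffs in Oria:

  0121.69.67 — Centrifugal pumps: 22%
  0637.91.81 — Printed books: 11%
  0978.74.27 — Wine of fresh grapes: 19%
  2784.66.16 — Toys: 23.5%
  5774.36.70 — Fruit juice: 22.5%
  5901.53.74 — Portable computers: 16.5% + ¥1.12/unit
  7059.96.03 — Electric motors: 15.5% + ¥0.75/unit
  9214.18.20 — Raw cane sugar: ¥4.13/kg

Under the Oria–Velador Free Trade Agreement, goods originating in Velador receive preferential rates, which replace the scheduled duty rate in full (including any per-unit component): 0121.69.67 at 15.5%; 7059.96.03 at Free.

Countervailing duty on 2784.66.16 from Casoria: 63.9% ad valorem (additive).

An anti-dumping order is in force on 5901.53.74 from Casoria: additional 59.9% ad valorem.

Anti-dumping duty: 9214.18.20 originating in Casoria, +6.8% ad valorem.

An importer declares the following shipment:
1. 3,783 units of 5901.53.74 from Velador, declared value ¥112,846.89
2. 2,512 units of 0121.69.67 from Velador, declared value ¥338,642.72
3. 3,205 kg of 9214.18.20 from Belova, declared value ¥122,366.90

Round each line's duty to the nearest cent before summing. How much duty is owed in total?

¥88,582.97

Line 1 (5901.53.74, Velador, 3,783 units, ¥112,846.89):
Base rate for 5901.53.74 is 16.5% + ¥1.12/unit.
Origin Velador is the FTA partner but 5901.53.74 is not on the preference list; base rate stands.
The additional-duty order on 5901.53.74 targets Casoria, not Velador; it does not apply.
Duty = ¥112,846.89 × 16.5% + 3,783 × ¥1.12 = ¥22,856.70.
Line 2 (0121.69.67, Velador, 2,512 units, ¥338,642.72):
Base rate for 0121.69.67 is 22%.
Origin Velador qualifies under the Oria–Velador agreement and 0121.69.67 is covered: preferential rate 15.5% applies instead.
Duty = ¥338,642.72 × 15.5% = ¥52,489.62.
Line 3 (9214.18.20, Belova, 3,205 kg, ¥122,366.90):
Base rate for 9214.18.20 is ¥4.13/kg.
The additional-duty order on 9214.18.20 targets Casoria, not Belova; it does not apply.
Duty = 3,205 × ¥4.13 = ¥13,236.65.
Total = ¥22,856.70 + ¥52,489.62 + ¥13,236.65 = ¥88,582.97.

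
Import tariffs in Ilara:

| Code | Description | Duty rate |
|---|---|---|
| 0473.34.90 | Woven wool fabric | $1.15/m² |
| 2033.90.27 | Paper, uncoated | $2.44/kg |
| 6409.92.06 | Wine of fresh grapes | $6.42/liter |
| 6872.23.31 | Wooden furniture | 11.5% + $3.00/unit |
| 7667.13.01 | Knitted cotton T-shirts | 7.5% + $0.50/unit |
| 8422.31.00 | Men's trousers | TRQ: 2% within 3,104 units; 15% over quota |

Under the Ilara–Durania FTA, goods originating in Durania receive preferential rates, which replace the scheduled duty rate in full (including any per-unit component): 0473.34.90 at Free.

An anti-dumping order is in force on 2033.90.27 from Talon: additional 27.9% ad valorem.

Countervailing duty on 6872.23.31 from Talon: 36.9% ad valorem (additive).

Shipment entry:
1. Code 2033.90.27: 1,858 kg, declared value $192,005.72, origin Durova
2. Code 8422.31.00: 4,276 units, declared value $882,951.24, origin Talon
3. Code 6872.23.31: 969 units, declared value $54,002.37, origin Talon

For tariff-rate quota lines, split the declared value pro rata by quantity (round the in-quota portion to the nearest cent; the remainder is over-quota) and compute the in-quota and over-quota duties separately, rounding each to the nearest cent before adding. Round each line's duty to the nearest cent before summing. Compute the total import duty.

$82,697.51

Line 1 (2033.90.27, Durova, 1,858 kg, $192,005.72):
Base rate for 2033.90.27 is $2.44/kg.
The additional-duty order on 2033.90.27 targets Talon, not Durova; it does not apply.
Duty = 1,858 × $2.44 = $4,533.52.
Line 2 (8422.31.00, Talon, 4,276 units, $882,951.24):
Code 8422.31.00 is under a tariff-rate quota (threshold 3,104 units). In-quota: 3,104 units at 2%; over-quota: 1,172 units at 15%.
Pro-rata value split: in-quota = $882,951.24 × 3,104/4,276 = $640,944.96; over-quota = $882,951.24 − $640,944.96 = $242,006.28.
In-quota duty = $640,944.96 × 2% = $12,818.90. Over-quota duty = $242,006.28 × 15% = $36,300.94.
Line duty = $12,818.90 + $36,300.94 = $49,119.84.
Line 3 (6872.23.31, Talon, 969 units, $54,002.37):
Base rate for 6872.23.31 is 11.5% + $3.00/unit.
Additional duty on 6872.23.31 from Talon: +36.9%. Applied ad valorem rate: 11.5% + 36.9% = 48.4%.
Duty = $54,002.37 × 48.4% + 969 × $3.00 = $29,044.15.
Total = $4,533.52 + $49,119.84 + $29,044.15 = $82,697.51.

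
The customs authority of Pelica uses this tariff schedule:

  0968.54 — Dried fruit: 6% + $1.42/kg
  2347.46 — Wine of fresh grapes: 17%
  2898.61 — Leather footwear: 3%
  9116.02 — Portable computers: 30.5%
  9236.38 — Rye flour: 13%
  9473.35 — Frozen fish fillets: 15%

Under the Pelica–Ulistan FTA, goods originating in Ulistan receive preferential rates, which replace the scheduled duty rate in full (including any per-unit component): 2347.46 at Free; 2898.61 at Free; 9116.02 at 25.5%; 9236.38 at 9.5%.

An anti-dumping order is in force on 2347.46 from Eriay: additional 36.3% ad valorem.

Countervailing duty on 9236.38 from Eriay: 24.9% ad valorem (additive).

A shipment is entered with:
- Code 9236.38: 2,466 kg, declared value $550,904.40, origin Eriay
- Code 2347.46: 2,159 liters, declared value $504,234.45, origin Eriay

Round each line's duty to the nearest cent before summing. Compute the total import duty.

$477,549.73

Line 1 (9236.38, Eriay, 2,466 kg, $550,904.40):
Base rate for 9236.38 is 13%.
9236.38 has an FTA preferential rate, but origin Eriay is not Ulistan; base rate stands.
Additional duty on 9236.38 from Eriay: +24.9%. Applied ad valorem rate: 13% + 24.9% = 37.9%.
Duty = $550,904.40 × 37.9% = $208,792.77.
Line 2 (2347.46, Eriay, 2,159 liters, $504,234.45):
Base rate for 2347.46 is 17%.
2347.46 has an FTA preferential rate, but origin Eriay is not Ulistan; base rate stands.
Additional duty on 2347.46 from Eriay: +36.3%. Applied ad valorem rate: 17% + 36.3% = 53.3%.
Duty = $504,234.45 × 53.3% = $268,756.96.
Total = $208,792.77 + $268,756.96 = $477,549.73.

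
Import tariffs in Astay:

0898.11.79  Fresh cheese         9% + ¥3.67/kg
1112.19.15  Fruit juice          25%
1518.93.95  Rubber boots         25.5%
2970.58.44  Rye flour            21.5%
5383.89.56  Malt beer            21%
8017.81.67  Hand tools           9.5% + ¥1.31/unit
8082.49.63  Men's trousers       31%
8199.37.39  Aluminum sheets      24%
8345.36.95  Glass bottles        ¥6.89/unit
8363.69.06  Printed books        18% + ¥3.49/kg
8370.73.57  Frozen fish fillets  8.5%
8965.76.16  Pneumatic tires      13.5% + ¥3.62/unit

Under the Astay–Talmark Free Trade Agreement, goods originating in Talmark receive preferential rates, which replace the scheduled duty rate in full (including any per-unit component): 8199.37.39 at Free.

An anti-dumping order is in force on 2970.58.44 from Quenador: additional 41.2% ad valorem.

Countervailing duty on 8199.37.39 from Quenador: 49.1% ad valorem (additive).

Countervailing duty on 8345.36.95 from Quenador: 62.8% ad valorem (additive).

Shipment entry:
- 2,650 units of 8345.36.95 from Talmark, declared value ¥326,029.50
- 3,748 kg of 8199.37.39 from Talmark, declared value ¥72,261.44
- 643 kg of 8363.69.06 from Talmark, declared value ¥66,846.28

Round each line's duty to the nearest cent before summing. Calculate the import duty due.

Line 1 (8345.36.95, Talmark, 2,650 units, ¥326,029.50):
Base rate for 8345.36.95 is ¥6.89/unit.
Origin Talmark is the FTA partner but 8345.36.95 is not on the preference list; base rate stands.
The additional-duty order on 8345.36.95 targets Quenador, not Talmark; it does not apply.
Duty = 2,650 × ¥6.89 = ¥18,258.50.
Line 2 (8199.37.39, Talmark, 3,748 kg, ¥72,261.44):
Base rate for 8199.37.39 is 24%.
Origin Talmark qualifies under the Astay–Talmark agreement and 8199.37.39 is covered: preferential rate Free applies instead.
The additional-duty order on 8199.37.39 targets Quenador, not Talmark; it does not apply.
Duty = ¥72,261.44 × 0% = ¥0.00.
Line 3 (8363.69.06, Talmark, 643 kg, ¥66,846.28):
Base rate for 8363.69.06 is 18% + ¥3.49/kg.
Origin Talmark is the FTA partner but 8363.69.06 is not on the preference list; base rate stands.
Duty = ¥66,846.28 × 18% + 643 × ¥3.49 = ¥14,276.40.
Total = ¥18,258.50 + ¥0.00 + ¥14,276.40 = ¥32,534.90.

¥32,534.90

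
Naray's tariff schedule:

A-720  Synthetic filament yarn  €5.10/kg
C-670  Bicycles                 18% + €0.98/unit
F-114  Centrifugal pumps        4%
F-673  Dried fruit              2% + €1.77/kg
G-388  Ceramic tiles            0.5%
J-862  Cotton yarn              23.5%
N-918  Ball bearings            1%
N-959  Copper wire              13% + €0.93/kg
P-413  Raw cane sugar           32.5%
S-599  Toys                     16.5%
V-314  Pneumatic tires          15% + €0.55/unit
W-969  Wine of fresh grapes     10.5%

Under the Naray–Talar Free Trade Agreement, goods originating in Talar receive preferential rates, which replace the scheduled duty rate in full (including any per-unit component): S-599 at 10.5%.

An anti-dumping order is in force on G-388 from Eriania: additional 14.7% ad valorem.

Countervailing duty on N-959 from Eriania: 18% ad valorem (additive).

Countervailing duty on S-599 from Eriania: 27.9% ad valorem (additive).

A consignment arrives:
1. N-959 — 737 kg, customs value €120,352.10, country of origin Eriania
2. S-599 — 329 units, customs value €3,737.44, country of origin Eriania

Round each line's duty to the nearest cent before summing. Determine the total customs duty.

Line 1 (N-959, Eriania, 737 kg, €120,352.10):
Base rate for N-959 is 13% + €0.93/kg.
Additional duty on N-959 from Eriania: +18%. Applied ad valorem rate: 13% + 18% = 31%.
Duty = €120,352.10 × 31% + 737 × €0.93 = €37,994.56.
Line 2 (S-599, Eriania, 329 units, €3,737.44):
Base rate for S-599 is 16.5%.
S-599 has an FTA preferential rate, but origin Eriania is not Talar; base rate stands.
Additional duty on S-599 from Eriania: +27.9%. Applied ad valorem rate: 16.5% + 27.9% = 44.4%.
Duty = €3,737.44 × 44.4% = €1,659.42.
Total = €37,994.56 + €1,659.42 = €39,653.98.

€39,653.98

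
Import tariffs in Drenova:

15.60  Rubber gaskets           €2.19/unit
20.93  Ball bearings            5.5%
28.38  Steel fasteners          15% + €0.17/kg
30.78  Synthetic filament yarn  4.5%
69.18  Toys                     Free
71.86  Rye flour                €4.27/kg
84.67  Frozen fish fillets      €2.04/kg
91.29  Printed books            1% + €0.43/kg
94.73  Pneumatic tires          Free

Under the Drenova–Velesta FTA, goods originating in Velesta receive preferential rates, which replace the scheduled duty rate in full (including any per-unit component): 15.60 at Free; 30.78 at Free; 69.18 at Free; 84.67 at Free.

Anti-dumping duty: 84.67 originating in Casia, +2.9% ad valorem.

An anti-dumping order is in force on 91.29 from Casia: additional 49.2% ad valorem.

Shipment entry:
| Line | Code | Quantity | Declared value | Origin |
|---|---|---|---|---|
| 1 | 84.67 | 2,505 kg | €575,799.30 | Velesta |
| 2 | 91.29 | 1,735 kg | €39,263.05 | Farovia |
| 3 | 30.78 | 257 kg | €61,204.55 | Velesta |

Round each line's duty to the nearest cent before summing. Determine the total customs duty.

Line 1 (84.67, Velesta, 2,505 kg, €575,799.30):
Base rate for 84.67 is €2.04/kg.
Origin Velesta qualifies under the Drenova–Velesta agreement and 84.67 is covered: preferential rate Free applies instead.
The additional-duty order on 84.67 targets Casia, not Velesta; it does not apply.
Duty = €575,799.30 × 0% = €0.00.
Line 2 (91.29, Farovia, 1,735 kg, €39,263.05):
Base rate for 91.29 is 1% + €0.43/kg.
The additional-duty order on 91.29 targets Casia, not Farovia; it does not apply.
Duty = €39,263.05 × 1% + 1,735 × €0.43 = €1,138.68.
Line 3 (30.78, Velesta, 257 kg, €61,204.55):
Base rate for 30.78 is 4.5%.
Origin Velesta qualifies under the Drenova–Velesta agreement and 30.78 is covered: preferential rate Free applies instead.
Duty = €61,204.55 × 0% = €0.00.
Total = €0.00 + €1,138.68 + €0.00 = €1,138.68.

€1,138.68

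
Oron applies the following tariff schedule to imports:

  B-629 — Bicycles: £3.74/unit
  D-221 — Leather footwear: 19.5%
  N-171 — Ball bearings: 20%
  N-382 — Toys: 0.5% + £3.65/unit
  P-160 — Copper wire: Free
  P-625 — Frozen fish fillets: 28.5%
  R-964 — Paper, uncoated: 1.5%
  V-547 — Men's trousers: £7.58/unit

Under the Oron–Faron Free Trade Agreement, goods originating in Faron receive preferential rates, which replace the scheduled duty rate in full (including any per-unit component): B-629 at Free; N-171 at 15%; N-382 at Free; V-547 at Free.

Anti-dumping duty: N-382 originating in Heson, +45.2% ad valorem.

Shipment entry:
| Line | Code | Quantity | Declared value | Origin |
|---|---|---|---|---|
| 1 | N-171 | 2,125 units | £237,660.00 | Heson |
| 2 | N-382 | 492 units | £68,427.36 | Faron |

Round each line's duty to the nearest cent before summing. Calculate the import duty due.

Line 1 (N-171, Heson, 2,125 units, £237,660.00):
Base rate for N-171 is 20%.
N-171 has an FTA preferential rate, but origin Heson is not Faron; base rate stands.
Duty = £237,660.00 × 20% = £47,532.00.
Line 2 (N-382, Faron, 492 units, £68,427.36):
Base rate for N-382 is 0.5% + £3.65/unit.
Origin Faron qualifies under the Oron–Faron agreement and N-382 is covered: preferential rate Free applies instead.
The additional-duty order on N-382 targets Heson, not Faron; it does not apply.
Duty = £68,427.36 × 0% = £0.00.
Total = £47,532.00 + £0.00 = £47,532.00.

£47,532.00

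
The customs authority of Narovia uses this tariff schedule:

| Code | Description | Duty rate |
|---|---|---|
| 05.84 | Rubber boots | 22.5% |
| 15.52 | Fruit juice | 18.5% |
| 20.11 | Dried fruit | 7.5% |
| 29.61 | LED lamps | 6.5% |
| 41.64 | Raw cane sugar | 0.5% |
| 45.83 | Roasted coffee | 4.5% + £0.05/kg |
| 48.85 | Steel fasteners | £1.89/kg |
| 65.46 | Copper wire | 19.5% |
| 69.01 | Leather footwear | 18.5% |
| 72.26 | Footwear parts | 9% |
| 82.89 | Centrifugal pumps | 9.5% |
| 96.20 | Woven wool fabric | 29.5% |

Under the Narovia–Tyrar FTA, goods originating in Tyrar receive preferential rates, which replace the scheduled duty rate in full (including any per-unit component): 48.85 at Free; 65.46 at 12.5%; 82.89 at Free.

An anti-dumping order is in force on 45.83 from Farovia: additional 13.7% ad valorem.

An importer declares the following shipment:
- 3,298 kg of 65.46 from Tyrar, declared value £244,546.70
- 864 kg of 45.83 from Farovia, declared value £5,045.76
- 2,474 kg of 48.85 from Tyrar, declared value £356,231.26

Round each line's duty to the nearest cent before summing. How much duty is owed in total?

Line 1 (65.46, Tyrar, 3,298 kg, £244,546.70):
Base rate for 65.46 is 19.5%.
Origin Tyrar qualifies under the Narovia–Tyrar agreement and 65.46 is covered: preferential rate 12.5% applies instead.
Duty = £244,546.70 × 12.5% = £30,568.34.
Line 2 (45.83, Farovia, 864 kg, £5,045.76):
Base rate for 45.83 is 4.5% + £0.05/kg.
Additional duty on 45.83 from Farovia: +13.7%. Applied ad valorem rate: 4.5% + 13.7% = 18.2%.
Duty = £5,045.76 × 18.2% + 864 × £0.05 = £961.53.
Line 3 (48.85, Tyrar, 2,474 kg, £356,231.26):
Base rate for 48.85 is £1.89/kg.
Origin Tyrar qualifies under the Narovia–Tyrar agreement and 48.85 is covered: preferential rate Free applies instead.
Duty = £356,231.26 × 0% = £0.00.
Total = £30,568.34 + £961.53 + £0.00 = £31,529.87.

£31,529.87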